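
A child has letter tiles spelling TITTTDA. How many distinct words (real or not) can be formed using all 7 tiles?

210

The 7 letters of TITTTDA have repeats: T appearing 4 times.
So there are 7! / (4!) = 210 distinguishable arrangements.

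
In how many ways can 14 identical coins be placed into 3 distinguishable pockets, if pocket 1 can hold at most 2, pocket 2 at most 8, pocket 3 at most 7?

9

Ignoring the caps, the number of non-negative solutions to x_1+…+x_3 = 14 is C(16,2) = 120.
Subtract solutions that violate a single cap (substitute x_i' = x_i − (cap_i+1)): x_1 ≥ 3 gives C(13,2) = 78; x_2 ≥ 9 gives C(7,2) = 21; x_3 ≥ 8 gives C(8,2) = 28. Together 127.
Add back pairs where two caps are both exceeded: 6 + 10 + 0 = 16.
By inclusion–exclusion the count is 120 − 127 + 16 = 9.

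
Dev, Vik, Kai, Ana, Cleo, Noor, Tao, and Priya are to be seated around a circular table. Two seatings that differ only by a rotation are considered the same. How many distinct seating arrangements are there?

Seat Dev anywhere (absorbing the rotational symmetry), then permute the other 7: (7)! = 5040.

5040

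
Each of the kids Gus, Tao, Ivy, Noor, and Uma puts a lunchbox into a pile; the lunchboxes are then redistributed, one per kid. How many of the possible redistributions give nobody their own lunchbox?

44

Count assignments avoiding every fixed point. For any j of the 5 kids fixed to their own lunchbox, the other 5−j can be arranged in (5−j)! ways.
By inclusion–exclusion this is Σ_{j=0}^{5} (−1)^j C(5,j)·(5−j)!.
Computing: 120 − 120 + 60 − 20 + 5 − 1 = 44.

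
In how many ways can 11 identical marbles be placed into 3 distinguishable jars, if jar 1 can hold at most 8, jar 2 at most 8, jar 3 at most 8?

Ignoring the caps, the number of non-negative solutions to x_1+…+x_3 = 11 is C(13,2) = 78.
Subtract solutions that violate a single cap (substitute x_i' = x_i − (cap_i+1)): x_1 ≥ 9 gives C(4,2) = 6; x_2 ≥ 9 gives C(4,2) = 6; x_3 ≥ 9 gives C(4,2) = 6. Together 18.
No two caps can be exceeded simultaneously, so the pair terms are all 0.
By inclusion–exclusion the count is 78 − 18 + 0 = 60.

60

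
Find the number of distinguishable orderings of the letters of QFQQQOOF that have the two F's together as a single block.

105

Treat the 2 copies of F as a single block. The multiset to arrange is then {FF, O, O, Q, Q, Q, Q}, 7 items in all.
That gives (7)!/(4!·2!) = 105 arrangements.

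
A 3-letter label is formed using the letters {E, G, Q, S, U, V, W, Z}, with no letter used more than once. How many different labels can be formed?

336

This is a permutation of 3 out of 8: P(8,3) = 8!/5!.
That product is 8 × 7 × 6 = 336.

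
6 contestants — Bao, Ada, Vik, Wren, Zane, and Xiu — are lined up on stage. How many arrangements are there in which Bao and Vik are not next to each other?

There are 6! = 720 arrangements in all. If Bao and Vik are adjacent, merging them into one block gives 2·(5)! = 240 arrangements.
Complementary counting: 720 − 240 = 480.

480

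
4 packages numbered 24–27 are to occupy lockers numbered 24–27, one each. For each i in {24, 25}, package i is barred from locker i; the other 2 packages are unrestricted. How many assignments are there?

Let Aᵢ (for i ∈ {24, 25}) be the placements that put package i in its forbidden locker. Any j of these fix j positions, leaving (4−j)! ways to fill the rest, and there are C(2,j) ways to pick which j.
By inclusion–exclusion, the number of valid placements is Σ_{j=0}^{2} (−1)^j C(2,j)·(4−j)!.
Computing: 24 − 12 + 2 = 14.

14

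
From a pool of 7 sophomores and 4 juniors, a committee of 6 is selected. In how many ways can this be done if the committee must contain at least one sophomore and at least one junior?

455

Total 6-person selections from all 11: C(11,6) = 462.
Subtract selections that omit an entire group: no sophomores → C(4,6) = 0; no juniors → C(7,6) = 7.
Both groups omitted at once is impossible, so 462 − 7 = 455.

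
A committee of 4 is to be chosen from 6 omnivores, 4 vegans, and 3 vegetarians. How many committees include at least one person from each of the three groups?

360

With no constraint there are C(13,4) = 715 possible selections.
Subtract selections that omit an entire group: no omnivores → C(7,4) = 35; no vegans → C(9,4) = 126; no vegetarians → C(10,4) = 210.
Add back selections omitting two groups (i.e. drawn from a single group): C(6,4) + C(4,4) + C(3,4) = 16.
By inclusion–exclusion: 715 − 371 + 16 = 360.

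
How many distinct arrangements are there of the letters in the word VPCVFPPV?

VPCVFPPV has 8 letters with P appearing 3 times and V appearing 3 times.
The number of distinct arrangements is 8!/(3!·3!) = 40320/36 = 1120.

1120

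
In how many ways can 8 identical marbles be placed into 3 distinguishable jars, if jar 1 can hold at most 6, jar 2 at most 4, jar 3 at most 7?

Ignoring the caps, the number of non-negative solutions to x_1+…+x_3 = 8 is C(10,2) = 45.
Subtract solutions that violate a single cap (substitute x_i' = x_i − (cap_i+1)): x_1 ≥ 7 gives C(3,2) = 3; x_2 ≥ 5 gives C(5,2) = 10; x_3 ≥ 8 gives C(2,2) = 1. Together 14.
No two caps can be exceeded simultaneously, so the pair terms are all 0.
By inclusion–exclusion the count is 45 − 14 + 0 = 31.

31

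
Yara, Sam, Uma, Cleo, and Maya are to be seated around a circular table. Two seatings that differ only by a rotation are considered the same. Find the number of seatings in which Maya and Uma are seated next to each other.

12

Treat {Maya, Uma} as one unit (2 internal orders) and seat the resulting 4 units around the table: (3)! circular arrangements.
So 2 × (3)! = 2 × 6 = 12.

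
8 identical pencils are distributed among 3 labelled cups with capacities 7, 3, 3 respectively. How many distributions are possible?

15

Ignoring the caps, the number of non-negative solutions to x_1+…+x_3 = 8 is C(10,2) = 45.
Subtract solutions that violate a single cap (substitute x_i' = x_i − (cap_i+1)): x_1 ≥ 8 gives C(2,2) = 1; x_2 ≥ 4 gives C(6,2) = 15; x_3 ≥ 4 gives C(6,2) = 15. Together 31.
Add back pairs where two caps are both exceeded: 0 + 0 + 1 = 1.
By inclusion–exclusion the count is 45 − 31 + 1 = 15.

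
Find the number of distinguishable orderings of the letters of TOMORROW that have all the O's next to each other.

Treat the 3 copies of O as a single block. The multiset to arrange is then {OOO, M, R, R, T, W}, 6 items in all.
That gives (6)!/(2!) = 360 arrangements.

360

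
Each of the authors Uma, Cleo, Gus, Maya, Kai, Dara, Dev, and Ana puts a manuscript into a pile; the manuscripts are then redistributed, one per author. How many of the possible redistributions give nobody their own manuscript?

14833

This is the derangement count D_8: permutations of 8 items with no fixed point.
By inclusion–exclusion this is Σ_{j=0}^{8} (−1)^j C(8,j)·(8−j)!.
Computing: 40320 − 40320 + 20160 − 6720 + 1680 − 336 + 56 − 8 + 1 = 14833.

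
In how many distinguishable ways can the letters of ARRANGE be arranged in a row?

1260

ARRANGE has 7 letters with A appearing twice and R appearing twice.
So there are 7! / (2!·2!) = 1260 distinguishable arrangements.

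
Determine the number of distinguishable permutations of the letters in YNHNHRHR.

Letter multiplicities in YNHNHRHR: H×3, N×2, R×2, Y×1.
The number of distinct arrangements is 8!/(3!·2!·2!) = 40320/24 = 1680.

1680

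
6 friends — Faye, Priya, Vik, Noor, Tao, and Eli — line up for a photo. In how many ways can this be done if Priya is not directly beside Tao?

480

Of the 6! = 720 arrangements, those with Priya and Tao adjacent number 2 × 5! = 240 (treat the pair as a block with 2 internal orders).
Complementary counting: 720 − 240 = 480.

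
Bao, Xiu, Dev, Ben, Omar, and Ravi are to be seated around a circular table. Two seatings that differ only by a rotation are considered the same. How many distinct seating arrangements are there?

120

Fix one person's seat to break rotational symmetry; the remaining 5 people can be arranged in (5)! = 120 ways.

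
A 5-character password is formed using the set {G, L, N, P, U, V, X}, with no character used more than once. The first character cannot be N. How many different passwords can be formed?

The first character has 7−1 = 6 choices (anything except N).
The remaining 4 characters are filled from the other 6 symbols without repetition: 6 × 5 × 4 × 3 = 360.
Total: 6 × 360 = 2160.

2160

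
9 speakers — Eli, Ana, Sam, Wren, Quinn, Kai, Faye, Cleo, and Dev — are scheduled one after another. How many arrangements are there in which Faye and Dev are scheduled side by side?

80640

Place the 7 others and the Faye-Dev pair as 8 objects in a line; the pair has 2 internal arrangements.
So the count is 2·(8)! = 80640.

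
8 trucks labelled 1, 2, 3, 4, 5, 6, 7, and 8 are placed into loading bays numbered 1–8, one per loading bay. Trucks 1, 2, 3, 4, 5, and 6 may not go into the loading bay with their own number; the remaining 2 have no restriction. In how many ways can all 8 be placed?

Let Aᵢ (for 1 ≤ i ≤ 6) be the placements that put truck i in its forbidden loading bay. Any j of these fix j positions, leaving (8−j)! ways to fill the rest, and there are C(6,j) ways to pick which j.
By inclusion–exclusion, the number of valid placements is Σ_{j=0}^{6} (−1)^j C(6,j)·(8−j)!.
Computing: 40320 − 30240 + 10800 − 2400 + 360 − 36 + 2 = 18806.

18806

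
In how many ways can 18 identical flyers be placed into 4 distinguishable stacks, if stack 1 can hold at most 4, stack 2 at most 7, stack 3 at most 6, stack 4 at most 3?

By stars and bars, unrestricted non-negative solutions to x_1+…+x_4 = 18 number C(18+3,3) = 1330.
Subtract solutions that violate a single cap (substitute x_i' = x_i − (cap_i+1)): x_1 ≥ 5 gives C(16,3) = 560; x_2 ≥ 8 gives C(13,3) = 286; x_3 ≥ 7 gives C(14,3) = 364; x_4 ≥ 4 gives C(17,3) = 680. Together 1890.
Add back pairs where two caps are both exceeded: 56 + 84 + 220 + 20 + 84 + 120 = 584.
Subtract triples: 0 + 4 + 10 + 0 = 14.
By inclusion–exclusion the count is 1330 − 1890 + 584 − 14 = 10.

10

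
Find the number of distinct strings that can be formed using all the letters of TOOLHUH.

TOOLHUH has 7 letters with H appearing twice and O appearing twice.
So there are 7! / (2!·2!) = 1260 distinguishable arrangements.

1260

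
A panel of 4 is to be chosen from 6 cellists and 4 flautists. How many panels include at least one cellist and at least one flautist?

Total 4-person selections from all 10: C(10,4) = 210.
Subtract selections that omit an entire group: no cellists → C(4,4) = 1; no flautists → C(6,4) = 15.
Both groups omitted at once is impossible, so 210 − 16 = 194.

194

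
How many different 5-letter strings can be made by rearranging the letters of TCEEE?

20

The 5 letters of TCEEE have repeats: E appearing 3 times.
So there are 5! / (3!) = 20 distinguishable arrangements.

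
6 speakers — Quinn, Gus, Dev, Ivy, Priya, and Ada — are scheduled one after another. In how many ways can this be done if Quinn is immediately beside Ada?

240

Treat {Quinn, Ada} as a single unit. There are 5 units to order, and the pair itself can be ordered 2 ways.
So the count is 2·(5)! = 240.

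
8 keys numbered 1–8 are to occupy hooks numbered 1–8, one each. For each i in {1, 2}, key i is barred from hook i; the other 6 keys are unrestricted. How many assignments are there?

Let Aᵢ (for i ∈ {1, 2}) be the placements that put key i in its forbidden hook. Any j of these fix j positions, leaving (8−j)! ways to fill the rest, and there are C(2,j) ways to pick which j.
By inclusion–exclusion, the number of valid placements is Σ_{j=0}^{2} (−1)^j C(2,j)·(8−j)!.
Computing: 40320 − 10080 + 720 = 30960.

30960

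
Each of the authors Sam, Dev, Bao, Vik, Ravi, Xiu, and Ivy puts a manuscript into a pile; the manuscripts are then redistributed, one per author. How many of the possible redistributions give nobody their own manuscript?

1854

Let Aᵢ be the assignments in which author i gets their own manuscript. We want the size of the complement of A₁∪…∪A_7.
By inclusion–exclusion this is Σ_{j=0}^{7} (−1)^j C(7,j)·(7−j)!.
Computing: 5040 − 5040 + 2520 − 840 + 210 − 42 + 7 − 1 = 1854.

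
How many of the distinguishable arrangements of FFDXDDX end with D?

90

Fix D in the last position and arrange the remaining 6 letters.
Those 6 letters have D appearing twice, F appearing twice, and X appearing twice, giving (6)!/(2!·2!·2!) = 90.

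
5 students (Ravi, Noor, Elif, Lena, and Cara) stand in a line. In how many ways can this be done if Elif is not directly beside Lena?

Of the 5! = 120 arrangements, those with Elif and Lena adjacent number 2 × 4! = 48 (treat the pair as a block with 2 internal orders).
Complementary counting: 120 − 48 = 72.

72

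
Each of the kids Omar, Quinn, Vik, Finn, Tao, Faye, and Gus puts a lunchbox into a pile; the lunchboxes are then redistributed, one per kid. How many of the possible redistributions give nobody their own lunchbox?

1854

Let Aᵢ be the assignments in which kid i gets their own lunchbox. We want the size of the complement of A₁∪…∪A_7.
By inclusion–exclusion this is Σ_{j=0}^{7} (−1)^j C(7,j)·(7−j)!.
Computing: 5040 − 5040 + 2520 − 840 + 210 − 42 + 7 − 1 = 1854.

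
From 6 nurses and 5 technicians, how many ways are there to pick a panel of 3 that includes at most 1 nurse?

Split by how many nurses are chosen (0 through 1).
Sum: C(6,0)·C(5,3) + C(6,1)·C(5,2) = 10 + 60 = 70.

70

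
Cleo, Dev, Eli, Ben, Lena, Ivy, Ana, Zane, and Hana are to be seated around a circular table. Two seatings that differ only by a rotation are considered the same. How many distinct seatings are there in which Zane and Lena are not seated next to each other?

30240

All circular seatings of 9 people number (8)! = 40320.
Those with Zane next to Lena: fuse the pair into one unit and seat 8 units around a circle — 2·(7)! = 10080.
Subtracting, 40320 − 10080 = 30240.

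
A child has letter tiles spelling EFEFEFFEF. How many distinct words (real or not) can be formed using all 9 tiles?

126

Letter multiplicities in EFEFEFFEF: E×4, F×5.
The number of distinct arrangements is 9!/(5!·4!) = 362880/2880 = 126.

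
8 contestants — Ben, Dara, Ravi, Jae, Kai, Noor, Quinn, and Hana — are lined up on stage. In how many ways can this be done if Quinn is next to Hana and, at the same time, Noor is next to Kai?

Treat {Quinn,Hana} as one block (2 orders) and {Noor,Kai} as another (2 orders).
That leaves 6 units to arrange: 2 × 2 × 6! = 4 × 720 = 2880.

2880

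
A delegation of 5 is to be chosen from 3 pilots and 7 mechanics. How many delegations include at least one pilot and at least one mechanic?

231

With no constraint there are C(10,5) = 252 possible selections.
Subtract selections that omit an entire group: no pilots → C(7,5) = 21; no mechanics → C(3,5) = 0.
Both groups omitted at once is impossible, so 252 − 21 = 231.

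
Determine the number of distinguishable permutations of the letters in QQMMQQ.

QQMMQQ has 6 letters with M appearing twice and Q appearing 4 times.
Dividing 6! = 720 by 4!·2! = 48 for the repeated letters gives 15.

15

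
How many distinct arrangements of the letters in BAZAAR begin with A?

60

With the first slot taken by A, it remains to arrange the other 5 letters (BZAAR).
Those 5 letters have A appearing twice, giving (5)!/(2!) = 60.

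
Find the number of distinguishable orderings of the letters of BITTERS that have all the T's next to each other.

720

Treat the 2 copies of T as a single block. The multiset to arrange is then {TT, B, E, I, R, S}, 6 items in all.
All 6 items are distinct, so there are (6)! = 720 arrangements.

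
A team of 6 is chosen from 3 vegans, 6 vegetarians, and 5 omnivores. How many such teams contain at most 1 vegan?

Split by how many vegans are chosen (0 through 1).
Sum: C(3,0)·C(11,6) + C(3,1)·C(11,5) = 462 + 1386 = 1848.

1848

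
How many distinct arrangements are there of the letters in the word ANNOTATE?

Letter multiplicities in ANNOTATE: A×2, E×1, N×2, O×1, T×2.
Dividing 8! = 40320 by 2!·2!·2! = 8 for the repeated letters gives 5040.

5040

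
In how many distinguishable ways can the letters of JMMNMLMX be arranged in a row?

The 8 letters of JMMNMLMX have repeats: M appearing 4 times.
So there are 8! / (4!) = 1680 distinguishable arrangements.

1680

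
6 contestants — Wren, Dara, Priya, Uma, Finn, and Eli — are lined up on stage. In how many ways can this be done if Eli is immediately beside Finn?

240

Glue Eli and Finn into one block (2 internal orders), leaving 5 units to arrange in a row.
That gives 2 × 5! = 2 × 120 = 240.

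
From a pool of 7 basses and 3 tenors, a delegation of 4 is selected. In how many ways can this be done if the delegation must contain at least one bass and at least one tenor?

Unrestricted: C(10,4) = 210 ways to pick any 4 of the 10.
Selections missing a whole group: no basses → C(3,4) = 0; no tenors → C(7,4) = 35.
Both groups omitted at once is impossible, so 210 − 35 = 175.

175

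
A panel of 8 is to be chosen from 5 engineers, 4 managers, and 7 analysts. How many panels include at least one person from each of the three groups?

Total 8-person selections from all 16: C(16,8) = 12870.
Subtract selections that omit an entire group: no engineers → C(11,8) = 165; no managers → C(12,8) = 495; no analysts → C(9,8) = 9.
Add back selections omitting two groups (i.e. drawn from a single group): C(5,8) + C(4,8) + C(7,8) = 0.
By inclusion–exclusion: 12870 − 669 + 0 = 12201.

12201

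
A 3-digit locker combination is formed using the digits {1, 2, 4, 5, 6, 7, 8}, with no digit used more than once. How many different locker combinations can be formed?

With no repetition, fill the 3 digits in order: 7 choices, then 6, down to 5.
That product is 7 × 6 × 5 = 210.

210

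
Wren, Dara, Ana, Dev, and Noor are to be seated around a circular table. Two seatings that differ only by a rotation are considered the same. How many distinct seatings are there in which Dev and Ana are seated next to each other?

12

Glue Dev and Ana into a block (2 internal orders). Seating 4 units around a circle gives (3)! arrangements.
So 2 × (3)! = 2 × 6 = 12.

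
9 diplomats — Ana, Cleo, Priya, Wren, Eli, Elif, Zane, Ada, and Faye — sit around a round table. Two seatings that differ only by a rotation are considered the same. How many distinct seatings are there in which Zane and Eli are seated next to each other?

10080

Glue Zane and Eli into a block (2 internal orders). Seating 8 units around a circle gives (7)! arrangements.
So 2 × (7)! = 2 × 5040 = 10080.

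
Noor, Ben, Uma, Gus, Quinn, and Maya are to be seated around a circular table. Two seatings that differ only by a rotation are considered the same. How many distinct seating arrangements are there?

120

Fix one person's seat to break rotational symmetry; the remaining 5 people can be arranged in (5)! = 120 ways.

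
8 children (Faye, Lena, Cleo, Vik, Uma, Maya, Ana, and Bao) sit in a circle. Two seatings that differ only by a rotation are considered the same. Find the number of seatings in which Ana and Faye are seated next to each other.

Glue Ana and Faye into a block (2 internal orders). Seating 7 units around a circle gives (6)! arrangements.
So 2 × (6)! = 2 × 720 = 1440.

1440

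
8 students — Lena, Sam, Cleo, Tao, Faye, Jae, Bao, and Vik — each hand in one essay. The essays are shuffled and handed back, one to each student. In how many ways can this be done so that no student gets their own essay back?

14833

Count assignments avoiding every fixed point. For any j of the 8 students fixed to their own essay, the other 8−j can be arranged in (8−j)! ways.
By inclusion–exclusion this is Σ_{j=0}^{8} (−1)^j C(8,j)·(8−j)!.
Computing: 40320 − 40320 + 20160 − 6720 + 1680 − 336 + 56 − 8 + 1 = 14833.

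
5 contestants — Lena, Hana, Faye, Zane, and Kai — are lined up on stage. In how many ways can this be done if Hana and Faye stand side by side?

48

Treat {Hana, Faye} as a single unit. There are 4 units to order, and the pair itself can be ordered 2 ways.
So the count is 2·(4)! = 48.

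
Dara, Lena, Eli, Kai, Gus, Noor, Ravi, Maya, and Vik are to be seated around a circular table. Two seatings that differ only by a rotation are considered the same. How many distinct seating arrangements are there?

Fix one person's seat to break rotational symmetry; the remaining 8 people can be arranged in (8)! = 40320 ways.

40320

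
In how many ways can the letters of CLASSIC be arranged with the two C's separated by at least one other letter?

There are 7!/(2!·2!) = 1260 arrangements of CLASSIC in total.
Arrangements with the C's together: treat CC as one letter, giving (6)!/(2!) = 360.
Hence 1260 − 360 = 900.

900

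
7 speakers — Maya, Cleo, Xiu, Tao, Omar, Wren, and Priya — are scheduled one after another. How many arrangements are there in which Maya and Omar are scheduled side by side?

1440

Place the 5 others and the Maya-Omar pair as 6 objects in a line; the pair has 2 internal arrangements.
That gives 2 × 6! = 2 × 720 = 1440.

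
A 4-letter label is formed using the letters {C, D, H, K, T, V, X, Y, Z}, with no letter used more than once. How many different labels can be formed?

Choose and order 4 of the 9 symbols: the first letter has 9 options, the next 8, then 7, 6.
That product is 9 × 8 × 7 × 6 = 3024.

3024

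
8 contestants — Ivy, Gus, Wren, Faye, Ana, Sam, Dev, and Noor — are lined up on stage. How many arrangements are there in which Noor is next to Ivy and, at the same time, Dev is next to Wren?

Treat {Noor,Ivy} as one block (2 orders) and {Dev,Wren} as another (2 orders).
That leaves 6 units to arrange: 2 × 2 × 6! = 4 × 720 = 2880.

2880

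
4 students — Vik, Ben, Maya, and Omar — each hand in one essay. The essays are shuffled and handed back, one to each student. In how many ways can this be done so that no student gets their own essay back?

This is the derangement count D_4: permutations of 4 items with no fixed point.
By inclusion–exclusion this is Σ_{j=0}^{4} (−1)^j C(4,j)·(4−j)!.
Computing: 24 − 24 + 12 − 4 + 1 = 9.

9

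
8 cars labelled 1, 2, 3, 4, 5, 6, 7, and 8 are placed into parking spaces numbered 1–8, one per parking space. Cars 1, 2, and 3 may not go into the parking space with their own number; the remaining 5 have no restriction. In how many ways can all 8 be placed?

Let Aᵢ (for i ∈ {1, 2, 3}) be the placements that put car i in its forbidden parking space. Any j of these fix j positions, leaving (8−j)! ways to fill the rest, and there are C(3,j) ways to pick which j.
By inclusion–exclusion, the number of valid placements is Σ_{j=0}^{3} (−1)^j C(3,j)·(8−j)!.
Computing: 40320 − 15120 + 2160 − 120 = 27240.

27240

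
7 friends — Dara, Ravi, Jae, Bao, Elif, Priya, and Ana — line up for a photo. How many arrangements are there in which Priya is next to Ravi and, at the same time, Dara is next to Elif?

Treat {Priya,Ravi} as one block (2 orders) and {Dara,Elif} as another (2 orders).
That leaves 5 units to arrange: 2 × 2 × 5! = 4 × 120 = 480.

480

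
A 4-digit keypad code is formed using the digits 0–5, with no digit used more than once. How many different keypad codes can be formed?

360

This is a permutation of 4 out of 6: P(6,4) = 6!/2!.
That product is 6 × 5 × 4 × 3 = 360.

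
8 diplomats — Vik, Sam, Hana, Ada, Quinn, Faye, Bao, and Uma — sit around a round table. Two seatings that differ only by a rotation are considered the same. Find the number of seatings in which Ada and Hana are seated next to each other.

1440

Treat {Ada, Hana} as one unit (2 internal orders) and seat the resulting 7 units around the table: (6)! circular arrangements.
So 2 × (6)! = 2 × 720 = 1440.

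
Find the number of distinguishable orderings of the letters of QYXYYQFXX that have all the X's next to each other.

420

Treat the 3 copies of X as a single block. The multiset to arrange is then {XXX, F, Q, Q, Y, Y, Y}, 7 items in all.
That gives (7)!/(3!·2!) = 420 arrangements.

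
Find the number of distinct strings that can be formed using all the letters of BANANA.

BANANA has 6 letters with A appearing 3 times and N appearing twice.
So there are 6! / (3!·2!) = 60 distinguishable arrangements.

60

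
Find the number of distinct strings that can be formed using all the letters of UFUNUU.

30

Letter multiplicities in UFUNUU: F×1, N×1, U×4.
Dividing 6! = 720 by 4! = 24 for the repeated letters gives 30.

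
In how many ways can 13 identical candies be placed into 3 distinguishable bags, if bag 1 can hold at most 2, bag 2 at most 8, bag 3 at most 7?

Ignoring the caps, the number of non-negative solutions to x_1+…+x_3 = 13 is C(15,2) = 105.
Subtract solutions that violate a single cap (substitute x_i' = x_i − (cap_i+1)): x_1 ≥ 3 gives C(12,2) = 66; x_2 ≥ 9 gives C(6,2) = 15; x_3 ≥ 8 gives C(7,2) = 21. Together 102.
Add back pairs where two caps are both exceeded: 3 + 6 + 0 = 9.
By inclusion–exclusion the count is 105 − 102 + 9 = 12.

12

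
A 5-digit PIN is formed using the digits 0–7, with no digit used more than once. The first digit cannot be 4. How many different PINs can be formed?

The first digit has 8−1 = 7 choices (anything except 4).
The remaining 4 digits are filled from the other 7 symbols without repetition: 7 × 6 × 5 × 4 = 840.
Total: 7 × 840 = 5880.

5880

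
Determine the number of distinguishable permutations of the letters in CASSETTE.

5040

The 8 letters of CASSETTE have repeats: E appearing twice, S appearing twice, and T appearing twice.
Dividing 8! = 40320 by 2!·2!·2! = 8 for the repeated letters gives 5040.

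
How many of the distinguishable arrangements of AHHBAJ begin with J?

Fix J in the first position and arrange the remaining 5 letters.
Those 5 letters have A appearing twice and H appearing twice, giving (5)!/(2!·2!) = 30.

30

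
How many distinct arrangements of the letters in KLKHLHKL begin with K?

Fix K in the first position and arrange the remaining 7 letters.
Those 7 letters have H appearing twice, K appearing twice, and L appearing 3 times, giving (7)!/(3!·2!·2!) = 210.

210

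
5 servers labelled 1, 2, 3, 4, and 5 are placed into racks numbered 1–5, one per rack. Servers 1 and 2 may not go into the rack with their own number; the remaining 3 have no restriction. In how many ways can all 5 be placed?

78

Let Aᵢ (for i ∈ {1, 2}) be the placements that put server i in its forbidden rack. Any j of these fix j positions, leaving (5−j)! ways to fill the rest, and there are C(2,j) ways to pick which j.
By inclusion–exclusion, the number of valid placements is Σ_{j=0}^{2} (−1)^j C(2,j)·(5−j)!.
Computing: 120 − 48 + 6 = 78.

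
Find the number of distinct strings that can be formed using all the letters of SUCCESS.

The 7 letters of SUCCESS have repeats: C appearing twice and S appearing 3 times.
The number of distinct arrangements is 7!/(3!·2!) = 5040/12 = 420.

420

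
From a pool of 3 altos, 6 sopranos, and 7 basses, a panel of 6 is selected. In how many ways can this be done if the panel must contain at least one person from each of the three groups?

6006

Unrestricted: C(16,6) = 8008 ways to pick any 6 of the 16.
Subtract selections that omit an entire group: no altos → C(13,6) = 1716; no sopranos → C(10,6) = 210; no basses → C(9,6) = 84.
Add back selections omitting two groups (i.e. drawn from a single group): C(3,6) + C(6,6) + C(7,6) = 8.
By inclusion–exclusion: 8008 − 2010 + 8 = 6006.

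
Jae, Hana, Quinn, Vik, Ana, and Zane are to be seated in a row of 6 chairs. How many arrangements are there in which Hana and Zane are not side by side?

There are 6! = 720 arrangements in all. If Hana and Zane are adjacent, merging them into one block gives 2·(5)! = 240 arrangements.
So 720 − 240 = 480 arrangements keep them apart.

480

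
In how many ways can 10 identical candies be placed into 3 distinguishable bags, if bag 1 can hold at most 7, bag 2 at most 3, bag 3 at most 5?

18

By stars and bars, unrestricted non-negative solutions to x_1+…+x_3 = 10 number C(10+2,2) = 66.
Subtract solutions that violate a single cap (substitute x_i' = x_i − (cap_i+1)): x_1 ≥ 8 gives C(4,2) = 6; x_2 ≥ 4 gives C(8,2) = 28; x_3 ≥ 6 gives C(6,2) = 15. Together 49.
Add back pairs where two caps are both exceeded: 0 + 0 + 1 = 1.
By inclusion–exclusion the count is 66 − 49 + 1 = 18.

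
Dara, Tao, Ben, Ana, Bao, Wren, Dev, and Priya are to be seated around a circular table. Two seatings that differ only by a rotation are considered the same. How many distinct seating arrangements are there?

Fix one person's seat to break rotational symmetry; the remaining 7 people can be arranged in (7)! = 5040 ways.

5040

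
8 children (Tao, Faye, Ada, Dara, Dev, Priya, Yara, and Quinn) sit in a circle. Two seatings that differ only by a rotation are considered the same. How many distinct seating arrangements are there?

5040

Around a circle, 8 distinct people have 8!/8 = (7)! = 5040 rotationally distinct seatings.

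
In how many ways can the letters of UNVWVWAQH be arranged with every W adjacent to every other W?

Treat the 2 copies of W as a single block. The multiset to arrange is then {WW, A, H, N, Q, U, V, V}, 8 items in all.
That gives (8)!/(2!) = 20160 arrangements.

20160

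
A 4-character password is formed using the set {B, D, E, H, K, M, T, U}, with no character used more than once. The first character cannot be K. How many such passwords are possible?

1470

The first character has 8−1 = 7 choices (anything except K).
The remaining 3 characters are filled from the other 7 symbols without repetition: 7 × 6 × 5 = 210.
Total: 7 × 210 = 1470.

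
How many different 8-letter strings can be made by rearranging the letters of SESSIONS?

SESSIONS has 8 letters with S appearing 4 times.
So there are 8! / (4!) = 1680 distinguishable arrangements.

1680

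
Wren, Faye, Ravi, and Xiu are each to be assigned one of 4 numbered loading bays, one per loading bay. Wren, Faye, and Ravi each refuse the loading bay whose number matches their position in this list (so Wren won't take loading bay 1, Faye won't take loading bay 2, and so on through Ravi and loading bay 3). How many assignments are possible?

11

Let Aᵢ (for i ∈ {1, 2, 3}) be the placements that put person i in their forbidden loading bay. Any j of these fix j positions, leaving (4−j)! ways to fill the rest, and there are C(3,j) ways to pick which j.
By inclusion–exclusion, the number of valid placements is Σ_{j=0}^{3} (−1)^j C(3,j)·(4−j)!.
Computing: 24 − 18 + 6 − 1 = 11.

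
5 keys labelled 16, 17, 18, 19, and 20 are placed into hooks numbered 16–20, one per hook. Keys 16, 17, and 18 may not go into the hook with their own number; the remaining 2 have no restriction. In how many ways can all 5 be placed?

Let Aᵢ (for i ∈ {16, 17, 18}) be the placements that put key i in its forbidden hook. Any j of these fix j positions, leaving (5−j)! ways to fill the rest, and there are C(3,j) ways to pick which j.
By inclusion–exclusion, the number of valid placements is Σ_{j=0}^{3} (−1)^j C(3,j)·(5−j)!.
Computing: 120 − 72 + 18 − 2 = 64.

64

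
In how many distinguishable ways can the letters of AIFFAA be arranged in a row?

60

AIFFAA has 6 letters with A appearing 3 times and F appearing twice.
So there are 6! / (3!·2!) = 60 distinguishable arrangements.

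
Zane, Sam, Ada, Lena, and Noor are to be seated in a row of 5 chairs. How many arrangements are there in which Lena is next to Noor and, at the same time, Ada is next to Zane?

Treat {Lena,Noor} as one block (2 orders) and {Ada,Zane} as another (2 orders).
That leaves 3 units to arrange: 2 × 2 × 3! = 4 × 6 = 24.

24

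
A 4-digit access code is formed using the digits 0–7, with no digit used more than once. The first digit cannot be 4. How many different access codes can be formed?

1470

The first digit has 8−1 = 7 choices (anything except 4).
The remaining 3 digits are filled from the other 7 symbols without repetition: 7 × 6 × 5 = 210.
Total: 7 × 210 = 1470.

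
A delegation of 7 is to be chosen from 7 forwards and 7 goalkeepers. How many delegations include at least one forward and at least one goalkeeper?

Unrestricted: C(14,7) = 3432 ways to pick any 7 of the 14.
Subtract selections that omit an entire group: no forwards → C(7,7) = 1; no goalkeepers → C(7,7) = 1.
Both groups omitted at once is impossible, so 3432 − 2 = 3430.

3430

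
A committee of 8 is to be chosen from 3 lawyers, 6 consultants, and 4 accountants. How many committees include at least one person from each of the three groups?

1233

Unrestricted: C(13,8) = 1287 ways to pick any 8 of the 13.
Subtract selections that omit an entire group: no lawyers → C(10,8) = 45; no consultants → C(7,8) = 0; no accountants → C(9,8) = 9.
Add back selections omitting two groups (i.e. drawn from a single group): C(3,8) + C(6,8) + C(4,8) = 0.
By inclusion–exclusion: 1287 − 54 + 0 = 1233.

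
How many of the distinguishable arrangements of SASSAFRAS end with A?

840

Fix A in the last position and arrange the remaining 8 letters.
Those 8 letters have A appearing twice and S appearing 4 times, giving (8)!/(4!·2!) = 840.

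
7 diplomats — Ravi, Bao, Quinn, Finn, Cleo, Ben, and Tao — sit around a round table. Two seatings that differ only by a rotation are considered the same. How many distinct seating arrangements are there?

720

Seat Ravi anywhere (absorbing the rotational symmetry), then permute the other 6: (6)! = 720.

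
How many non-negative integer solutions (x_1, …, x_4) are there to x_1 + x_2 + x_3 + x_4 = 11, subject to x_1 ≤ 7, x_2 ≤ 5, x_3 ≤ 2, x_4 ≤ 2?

36

Without the upper bounds there are C(14,3) = 364 ways to split 11 among 4 variables.
Subtract solutions that violate a single cap (substitute x_i' = x_i − (cap_i+1)): x_1 ≥ 8 gives C(6,3) = 20; x_2 ≥ 6 gives C(8,3) = 56; x_3 ≥ 3 gives C(11,3) = 165; x_4 ≥ 3 gives C(11,3) = 165. Together 406.
Add back pairs where two caps are both exceeded: 0 + 1 + 1 + 10 + 10 + 56 = 78.
By inclusion–exclusion the count is 364 − 406 + 78 = 36.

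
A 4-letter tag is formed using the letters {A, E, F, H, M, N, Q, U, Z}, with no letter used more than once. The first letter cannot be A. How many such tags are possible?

2688

The first letter has 9−1 = 8 choices (anything except A).
The remaining 3 letters are filled from the other 8 symbols without repetition: 8 × 7 × 6 = 336.
Total: 8 × 336 = 2688.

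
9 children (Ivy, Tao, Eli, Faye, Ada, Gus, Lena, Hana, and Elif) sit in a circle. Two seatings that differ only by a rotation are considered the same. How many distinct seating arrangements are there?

40320

Around a circle, 9 distinct people have 9!/9 = (8)! = 40320 rotationally distinct seatings.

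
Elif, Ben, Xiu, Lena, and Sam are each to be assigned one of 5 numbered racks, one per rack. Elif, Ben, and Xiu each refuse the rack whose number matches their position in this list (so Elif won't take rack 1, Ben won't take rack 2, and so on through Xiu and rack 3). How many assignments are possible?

64

Let Aᵢ (for i ∈ {1, 2, 3}) be the placements that put person i in their forbidden rack. Any j of these fix j positions, leaving (5−j)! ways to fill the rest, and there are C(3,j) ways to pick which j.
By inclusion–exclusion, the number of valid placements is Σ_{j=0}^{3} (−1)^j C(3,j)·(5−j)!.
Computing: 120 − 72 + 18 − 2 = 64.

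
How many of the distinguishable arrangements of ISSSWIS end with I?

30

With the last slot taken by I, it remains to arrange the other 6 letters (SSSWIS).
Those 6 letters have S appearing 4 times, giving (6)!/(4!) = 30.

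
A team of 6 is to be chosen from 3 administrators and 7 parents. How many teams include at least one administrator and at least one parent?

With no constraint there are C(10,6) = 210 possible selections.
Subtract selections that omit an entire group: no administrators → C(7,6) = 7; no parents → C(3,6) = 0.
Both groups omitted at once is impossible, so 210 − 7 = 203.

203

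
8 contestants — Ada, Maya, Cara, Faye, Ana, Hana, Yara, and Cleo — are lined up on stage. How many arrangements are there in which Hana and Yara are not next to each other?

Of the 8! = 40320 arrangements, those with Hana and Yara adjacent number 2 × 7! = 10080 (treat the pair as a block with 2 internal orders).
Complementary counting: 40320 − 10080 = 30240.

30240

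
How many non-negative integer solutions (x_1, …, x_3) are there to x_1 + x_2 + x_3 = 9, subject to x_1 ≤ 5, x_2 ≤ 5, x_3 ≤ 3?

By stars and bars, unrestricted non-negative solutions to x_1+…+x_3 = 9 number C(9+2,2) = 55.
Subtract solutions that violate a single cap (substitute x_i' = x_i − (cap_i+1)): x_1 ≥ 6 gives C(5,2) = 10; x_2 ≥ 6 gives C(5,2) = 10; x_3 ≥ 4 gives C(7,2) = 21. Together 41.
No two caps can be exceeded simultaneously, so the pair terms are all 0.
By inclusion–exclusion the count is 55 − 41 + 0 = 14.

14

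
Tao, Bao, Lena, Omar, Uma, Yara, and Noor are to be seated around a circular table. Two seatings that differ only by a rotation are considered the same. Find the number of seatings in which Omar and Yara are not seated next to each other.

Without the restriction there are (6)! = 720 seatings.
Seatings with Omar beside Yara: treat them as a block with 2 internal orders, giving 2 × (5)! = 240.
Subtracting, 720 − 240 = 480.

480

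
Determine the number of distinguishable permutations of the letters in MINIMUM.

The 7 letters of MINIMUM have repeats: I appearing twice and M appearing 3 times.
So there are 7! / (3!·2!) = 420 distinguishable arrangements.

420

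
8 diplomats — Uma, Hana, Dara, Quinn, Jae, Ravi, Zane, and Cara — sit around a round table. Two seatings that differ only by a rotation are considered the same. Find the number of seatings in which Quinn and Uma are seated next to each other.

1440

Glue Quinn and Uma into a block (2 internal orders). Seating 7 units around a circle gives (6)! arrangements.
So 2 × (6)! = 2 × 720 = 1440.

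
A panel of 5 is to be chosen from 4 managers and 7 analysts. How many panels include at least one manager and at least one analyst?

With no constraint there are C(11,5) = 462 possible selections.
Selections missing a whole group: no managers → C(7,5) = 21; no analysts → C(4,5) = 0.
Both groups omitted at once is impossible, so 462 − 21 = 441.

441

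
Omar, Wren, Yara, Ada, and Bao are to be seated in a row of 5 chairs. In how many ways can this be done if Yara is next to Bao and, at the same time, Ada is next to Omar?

Treat {Yara,Bao} as one block (2 orders) and {Ada,Omar} as another (2 orders).
That leaves 3 units to arrange: 2 × 2 × 3! = 4 × 6 = 24.

24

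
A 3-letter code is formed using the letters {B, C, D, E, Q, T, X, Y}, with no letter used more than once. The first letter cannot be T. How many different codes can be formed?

294

The first letter has 8−1 = 7 choices (anything except T).
The remaining 2 letters are filled from the other 7 symbols without repetition: 7 × 6 = 42.
Total: 7 × 42 = 294.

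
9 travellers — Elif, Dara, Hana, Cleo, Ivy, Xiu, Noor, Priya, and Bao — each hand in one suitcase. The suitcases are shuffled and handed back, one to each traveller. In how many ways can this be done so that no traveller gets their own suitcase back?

133496

This is the derangement count D_9: permutations of 9 items with no fixed point.
By inclusion–exclusion this is Σ_{j=0}^{9} (−1)^j C(9,j)·(9−j)!.
Computing: 362880 − 362880 + 181440 − 60480 + 15120 − 3024 + 504 − 72 + 9 − 1 = 133496.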